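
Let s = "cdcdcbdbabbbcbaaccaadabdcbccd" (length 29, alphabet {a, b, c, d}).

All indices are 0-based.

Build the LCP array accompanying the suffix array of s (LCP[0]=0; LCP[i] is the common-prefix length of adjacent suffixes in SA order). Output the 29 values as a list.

[0, 2, 1, 2, 1, 1, 0, 2, 1, 2, 1, 2, 1, 2, 0, 1, 2, 2, 1, 2, 1, 2, 3, 0, 1, 1, 1, 3, 2]

rank | idx | suffix
   0 |  14 | aaccaadabdcbccd
   1 |  18 | aadabdcbccd
   2 |   8 | abbbcbaaccaadabdcbccd
   3 |  21 | abdcbccd
   4 |  15 | accaadabdcbccd
   5 |  19 | adabdcbccd
   6 |  13 | baaccaadabdcbccd
   7 |   7 | babbbcbaaccaadabdcbccd
   8 |   9 | bbbcbaaccaadabdcbccd
   9 |  10 | bbcbaaccaadabdcbccd
  10 |  11 | bcbaaccaadabdcbccd
  11 |  25 | bccd
  12 |   5 | bdbabbbcbaaccaadabdcbccd
  13 |  22 | bdcbccd
  14 |  17 | caadabdcbccd
  15 |  12 | cbaaccaadabdcbccd
  16 |  24 | cbccd
  17 |   4 | cbdbabbbcbaaccaadabdcbccd
  18 |  16 | ccaadabdcbccd
  19 |  26 | ccd
  20 |  27 | cd
  21 |   2 | cdcbdbabbbcbaaccaadabdcbccd
  22 |   0 | cdcdcbdbabbbcbaaccaadabdcbccd
  23 |  28 | d
  24 |  20 | dabdcbccd
  25 |   6 | dbabbbcbaaccaadabdcbccd
  26 |  23 | dcbccd
  27 |   3 | dcbdbabbbcbaaccaadabdcbccd
  28 |   1 | dcdcbdbabbbcbaaccaadabdcbccd

SA = [14, 18, 8, 21, 15, 19, 13, 7, 9, 10, 11, 25, 5, 22, 17, 12, 24, 4, 16, 26, 27, 2, 0, 28, 20, 6, 23, 3, 1]
[i] adj suffixes → lcp
  [1] 14/18 → 2 ('aa')
  [2] 18/8 → 1 ('a')
  [3] 8/21 → 2 ('ab')
  [4] 21/15 → 1 ('a')
  [5] 15/19 → 1 ('a')
  [6] 19/13 → 0 ('')
  [7] 13/7 → 2 ('ba')
  [8] 7/9 → 1 ('b')
  [9] 9/10 → 2 ('bb')
  [10] 10/11 → 1 ('b')
  [11] 11/25 → 2 ('bc')
  [12] 25/5 → 1 ('b')
  [13] 5/22 → 2 ('bd')
  [14] 22/17 → 0 ('')
  [15] 17/12 → 1 ('c')
  [16] 12/24 → 2 ('cb')
  [17] 24/4 → 2 ('cb')
  [18] 4/16 → 1 ('c')
  [19] 16/26 → 2 ('cc')
  [20] 26/27 → 1 ('c')
  [21] 27/2 → 2 ('cd')
  [22] 2/0 → 3 ('cdc')
  [23] 0/28 → 0 ('')
  [24] 28/20 → 1 ('d')
  [25] 20/6 → 1 ('d')
  [26] 6/23 → 1 ('d')
  [27] 23/3 → 3 ('dcb')
  [28] 3/1 → 2 ('dc')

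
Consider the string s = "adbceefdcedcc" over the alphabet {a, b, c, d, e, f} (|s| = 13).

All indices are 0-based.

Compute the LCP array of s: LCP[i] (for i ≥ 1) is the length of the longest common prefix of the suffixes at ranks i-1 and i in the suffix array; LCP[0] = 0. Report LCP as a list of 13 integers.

[0, 0, 0, 1, 1, 2, 0, 1, 2, 0, 1, 1, 0]

rank | idx | suffix
   0 |   0 | adbceefdcedcc
   1 |   2 | bceefdcedcc
   2 |  12 | c
   3 |  11 | cc
   4 |   8 | cedcc
   5 |   3 | ceefdcedcc
   6 |   1 | dbceefdcedcc
   7 |  10 | dcc
   8 |   7 | dcedcc
   9 |   9 | edcc
  10 |   4 | eefdcedcc
  11 |   5 | efdcedcc
  12 |   6 | fdcedcc

SA = [0, 2, 12, 11, 8, 3, 1, 10, 7, 9, 4, 5, 6]
[i] adj suffixes → lcp
  [1] 0/2 → 0 ('')
  [2] 2/12 → 0 ('')
  [3] 12/11 → 1 ('c')
  [4] 11/8 → 1 ('c')
  [5] 8/3 → 2 ('ce')
  [6] 3/1 → 0 ('')
  [7] 1/10 → 1 ('d')
  [8] 10/7 → 2 ('dc')
  [9] 7/9 → 0 ('')
  [10] 9/4 → 1 ('e')
  [11] 4/5 → 1 ('e')
  [12] 5/6 → 0 ('')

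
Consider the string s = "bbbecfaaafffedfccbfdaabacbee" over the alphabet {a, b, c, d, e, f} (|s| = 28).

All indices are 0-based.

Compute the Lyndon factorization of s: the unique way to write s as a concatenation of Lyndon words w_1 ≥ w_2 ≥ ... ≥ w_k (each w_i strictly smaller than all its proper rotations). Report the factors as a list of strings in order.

emit factor 1: 'bbbecf' (i=0, period=6)
emit factor 2: 'aaafffedfccbfdaabacbee' (i=6, period=22)

["bbbecf", "aaafffedfccbfdaabacbee"]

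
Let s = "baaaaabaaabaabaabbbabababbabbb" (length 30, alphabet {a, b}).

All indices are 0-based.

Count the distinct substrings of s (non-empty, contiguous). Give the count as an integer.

372

rank | idx | suffix
   0 |   1 | aaaaabaaabaabaabbbabababbabbb
   1 |   2 | aaaabaaabaabaabbbabababbabbb
   2 |   3 | aaabaaabaabaabbbabababbabbb
   3 |   7 | aaabaabaabbbabababbabbb
   4 |   4 | aabaaabaabaabbbabababbabbb
   5 |   8 | aabaabaabbbabababbabbb
   6 |  11 | aabaabbbabababbabbb
   7 |  14 | aabbbabababbabbb
   8 |   5 | abaaabaabaabbbabababbabbb
   9 |   9 | abaabaabbbabababbabbb
  10 |  12 | abaabbbabababbabbb
  11 |  19 | abababbabbb
  12 |  21 | ababbabbb
  13 |  23 | abbabbb
  14 |  26 | abbb
  15 |  15 | abbbabababbabbb
  16 |  29 | b
  17 |   0 | baaaaabaaabaabaabbbabababbabbb
  18 |   6 | baaabaabaabbbabababbabbb
  19 |  10 | baabaabbbabababbabbb
  20 |  13 | baabbbabababbabbb
  21 |  18 | babababbabbb
  22 |  20 | bababbabbb
  23 |  22 | babbabbb
  24 |  25 | babbb
  25 |  28 | bb
  26 |  17 | bbabababbabbb
  27 |  24 | bbabbb
  28 |  27 | bbb
  29 |  16 | bbbabababbabbb

SA = [1, 2, 3, 7, 4, 8, 11, 14, 5, 9, 12, 19, 21, 23, 26, 15, 29, 0, 6, 10, 13, 18, 20, 22, 25, 28, 17, 24, 27, 16]
i: (SA[i-1],SA[i]) lcp shared
  1: (1,2) 4 'aaaa'
  2: (2,3) 3 'aaa'
  3: (3,7) 6 'aaabaa'
  4: (7,4) 2 'aa'
  5: (4,8) 5 'aabaa'
  6: (8,11) 6 'aabaab'
  7: (11,14) 3 'aab'
  8: (14,5) 1 'a'
  9: (5,9) 4 'abaa'
  10: (9,12) 5 'abaab'
  11: (12,19) 3 'aba'
  12: (19,21) 4 'abab'
  13: (21,23) 2 'ab'
  14: (23,26) 3 'abb'
  15: (26,15) 4 'abbb'
  16: (15,29) 0 ''
  17: (29,0) 1 'b'
  18: (0,6) 4 'baaa'
  19: (6,10) 3 'baa'
  20: (10,13) 4 'baab'
  21: (13,18) 2 'ba'
  22: (18,20) 5 'babab'
  23: (20,22) 3 'bab'
  24: (22,25) 4 'babb'
  25: (25,28) 1 'b'
  26: (28,17) 2 'bb'
  27: (17,24) 4 'bbab'
  28: (24,27) 2 'bb'
  29: (27,16) 3 'bbb'

n(n+1)/2 = 30·31/2 = 465
Σ LCP = 0 + 4 + 3 + 6 + 2 + 5 + 6 + 3 + 1 + 4 + 5 + 3 + 4 + 2 + 3 + 4 + 0 + 1 + 4 + 3 + 4 + 2 + 5 + 3 + 4 + 1 + 2 + 4 + 2 + 3 = 93
distinct = 465 − 93 = 372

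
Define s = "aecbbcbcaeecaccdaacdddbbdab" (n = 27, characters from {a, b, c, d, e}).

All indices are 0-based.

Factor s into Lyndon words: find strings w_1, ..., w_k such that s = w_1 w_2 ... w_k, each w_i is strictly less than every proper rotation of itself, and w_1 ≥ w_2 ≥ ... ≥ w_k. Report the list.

["aecbbcbcaeec", "accd", "aacdddbbdab"]

emit factor 1: 'aecbbcbcaeec' (i=0, period=12)
emit factor 2: 'accd' (i=12, period=4)
emit factor 3: 'aacdddbbdab' (i=16, period=11)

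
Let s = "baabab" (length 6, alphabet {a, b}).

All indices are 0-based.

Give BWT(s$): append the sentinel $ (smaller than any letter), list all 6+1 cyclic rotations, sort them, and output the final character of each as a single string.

bbbaa$a

rank  rotation last
    0  $baabab  b
    1  aabab$b  b
    2  ab$baab  b
    3  abab$ba  a
    4  b$baaba  a
    5  baabab$  $
    6  bab$baa  a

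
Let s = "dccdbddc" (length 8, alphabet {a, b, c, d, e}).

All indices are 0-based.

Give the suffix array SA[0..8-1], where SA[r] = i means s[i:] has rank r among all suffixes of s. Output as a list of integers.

rank→(start, suffix):
  0 → (4, 'bddc')
  1 → (7, 'c')
  2 → (1, 'ccdbddc')
  3 → (2, 'cdbddc')
  4 → (3, 'dbddc')
  5 → (6, 'dc')
  6 → (0, 'dccdbddc')
  7 → (5, 'ddc')

[4, 7, 1, 2, 3, 6, 0, 5]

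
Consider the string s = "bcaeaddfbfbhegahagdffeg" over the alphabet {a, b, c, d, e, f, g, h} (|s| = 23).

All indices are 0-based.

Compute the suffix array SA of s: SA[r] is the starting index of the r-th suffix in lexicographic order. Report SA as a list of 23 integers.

rank→(start, suffix):
  0 → (4, 'addfbfbhegahagdffeg')
  1 → (2, 'aeaddfbfbhegahagdffeg')
  2 → (16, 'agdffeg')
  3 → (14, 'ahagdffeg')
  4 → (0, 'bcaeaddfbfbhegahagdffeg')
  5 → (8, 'bfbhegahagdffeg')
  6 → (10, 'bhegahagdffeg')
  7 → (1, 'caeaddfbfbhegahagdffeg')
  8 → (5, 'ddfbfbhegahagdffeg')
  9 → (6, 'dfbfbhegahagdffeg')
  10 → (18, 'dffeg')
  11 → (3, 'eaddfbfbhegahagdffeg')
  12 → (21, 'eg')
  13 → (12, 'egahagdffeg')
  14 → (7, 'fbfbhegahagdffeg')
  15 → (9, 'fbhegahagdffeg')
  16 → (20, 'feg')
  17 → (19, 'ffeg')
  18 → (22, 'g')
  19 → (13, 'gahagdffeg')
  20 → (17, 'gdffeg')
  21 → (15, 'hagdffeg')
  22 → (11, 'hegahagdffeg')

[4, 2, 16, 14, 0, 8, 10, 1, 5, 6, 18, 3, 21, 12, 7, 9, 20, 19, 22, 13, 17, 15, 11]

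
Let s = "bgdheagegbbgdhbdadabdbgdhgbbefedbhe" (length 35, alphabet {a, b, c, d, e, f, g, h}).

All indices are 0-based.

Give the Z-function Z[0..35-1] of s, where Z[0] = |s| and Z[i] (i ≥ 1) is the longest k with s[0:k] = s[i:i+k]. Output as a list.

[35, 0, 0, 0, 0, 0, 0, 0, 0, 1, 4, 0, 0, 0, 1, 0, 0, 0, 0, 1, 0, 4, 0, 0, 0, 0, 1, 1, 0, 0, 0, 0, 1, 0, 0]

Z[0]=35
i=1: outside box; Z[1]=0
i=2: outside box; Z[2]=0
i=3: outside box; Z[3]=0
i=4: outside box; Z[4]=0
i=5: outside box; Z[5]=0
i=6: outside box; Z[6]=0
i=7: outside box; Z[7]=0
i=8: outside box; Z[8]=0
i=9: outside box; Z[9]=1 grow→box=[9,10)
i=10: outside box; Z[10]=4 grow→box=[10,14)
i=11: min(r-i=3, Z[1]=0)=0; Z[11]=0
i=12: min(r-i=2, Z[2]=0)=0; Z[12]=0
i=13: min(r-i=1, Z[3]=0)=0; Z[13]=0
i=14: outside box; Z[14]=1 grow→box=[14,15)
i=15: outside box; Z[15]=0
i=16: outside box; Z[16]=0
i=17: outside box; Z[17]=0
i=18: outside box; Z[18]=0
i=19: outside box; Z[19]=1 grow→box=[19,20)
i=20: outside box; Z[20]=0
i=21: outside box; Z[21]=4 grow→box=[21,25)
i=22: min(r-i=3, Z[1]=0)=0; Z[22]=0
i=23: min(r-i=2, Z[2]=0)=0; Z[23]=0
i=24: min(r-i=1, Z[3]=0)=0; Z[24]=0
i=25: outside box; Z[25]=0
i=26: outside box; Z[26]=1 grow→box=[26,27)
i=27: outside box; Z[27]=1 grow→box=[27,28)
i=28: outside box; Z[28]=0
i=29: outside box; Z[29]=0
i=30: outside box; Z[30]=0
i=31: outside box; Z[31]=0
i=32: outside box; Z[32]=1 grow→box=[32,33)
i=33: outside box; Z[33]=0
i=34: outside box; Z[34]=0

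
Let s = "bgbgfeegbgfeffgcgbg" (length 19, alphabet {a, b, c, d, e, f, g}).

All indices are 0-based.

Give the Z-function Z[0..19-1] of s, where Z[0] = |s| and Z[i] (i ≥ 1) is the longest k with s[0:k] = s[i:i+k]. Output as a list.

Z[0]=19
i=1: outside box; Z[1]=0
i=2: outside box; Z[2]=2 extend→box=[2,4)
i=3: min(r-i=1, Z[1]=0)=0; Z[3]=0
i=4: outside box; Z[4]=0
i=5: outside box; Z[5]=0
i=6: outside box; Z[6]=0
i=7: outside box; Z[7]=0
i=8: outside box; Z[8]=2 extend→box=[8,10)
i=9: min(r-i=1, Z[1]=0)=0; Z[9]=0
i=10: outside box; Z[10]=0
i=11: outside box; Z[11]=0
i=12: outside box; Z[12]=0
i=13: outside box; Z[13]=0
i=14: outside box; Z[14]=0
i=15: outside box; Z[15]=0
i=16: outside box; Z[16]=0
i=17: outside box; Z[17]=2 extend→box=[17,19)
i=18: min(r-i=1, Z[1]=0)=0; Z[18]=0

[19, 0, 2, 0, 0, 0, 0, 0, 2, 0, 0, 0, 0, 0, 0, 0, 0, 2, 0]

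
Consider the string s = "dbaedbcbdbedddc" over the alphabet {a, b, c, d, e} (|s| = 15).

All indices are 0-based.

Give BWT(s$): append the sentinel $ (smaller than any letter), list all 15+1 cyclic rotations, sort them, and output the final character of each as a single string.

cbddcddb$ebddeab

rank  rotation          last
    0  $dbaedbcbdbedddc  c
    1  aedbcbdbedddc$db  b
    2  baedbcbdbedddc$d  d
    3  bcbdbedddc$dbaed  d
    4  bdbedddc$dbaedbc  c
    5  bedddc$dbaedbcbd  d
    6  c$dbaedbcbdbeddd  d
    7  cbdbedddc$dbaedb  b
    8  dbaedbcbdbedddc$  $
    9  dbcbdbedddc$dbae  e
   10  dbedddc$dbaedbcb  b
   11  dc$dbaedbcbdbedd  d
   12  ddc$dbaedbcbdbed  d
   13  dddc$dbaedbcbdbe  e
   14  edbcbdbedddc$dba  a
   15  edddc$dbaedbcbdb  b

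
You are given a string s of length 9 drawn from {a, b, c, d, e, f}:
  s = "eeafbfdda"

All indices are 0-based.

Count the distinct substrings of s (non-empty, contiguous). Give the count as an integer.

rank→(start, suffix):
  0 → (8, 'a')
  1 → (2, 'afbfdda')
  2 → (4, 'bfdda')
  3 → (7, 'da')
  4 → (6, 'dda')
  5 → (1, 'eafbfdda')
  6 → (0, 'eeafbfdda')
  7 → (3, 'fbfdda')
  8 → (5, 'fdda')

SA = [8, 2, 4, 7, 6, 1, 0, 3, 5]
i: (SA[i-1],SA[i]) lcp shared
  1: (8,2) 1 'a'
  2: (2,4) 0 ''
  3: (4,7) 0 ''
  4: (7,6) 1 'd'
  5: (6,1) 0 ''
  6: (1,0) 1 'e'
  7: (0,3) 0 ''
  8: (3,5) 1 'f'

n(n+1)/2 = 9·10/2 = 45
Σ LCP = 0 + 1 + 0 + 0 + 1 + 0 + 1 + 0 + 1 = 4
distinct = 45 − 4 = 41

41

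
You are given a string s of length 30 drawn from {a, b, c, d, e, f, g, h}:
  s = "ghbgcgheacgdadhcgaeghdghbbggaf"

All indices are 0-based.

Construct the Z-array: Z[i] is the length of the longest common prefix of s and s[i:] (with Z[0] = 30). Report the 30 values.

[30, 0, 0, 1, 0, 2, 0, 0, 0, 0, 1, 0, 0, 0, 0, 0, 1, 0, 0, 2, 0, 0, 3, 0, 0, 0, 1, 1, 0, 0]

Z[0]=30
i=1: outside box; Z[1]=0
i=2: outside box; Z[2]=0
i=3: outside box; Z[3]=1 grow→box=[3,4)
i=4: outside box; Z[4]=0
i=5: outside box; Z[5]=2 grow→box=[5,7)
i=6: min(r-i=1, Z[1]=0)=0; Z[6]=0
i=7: outside box; Z[7]=0
i=8: outside box; Z[8]=0
i=9: outside box; Z[9]=0
i=10: outside box; Z[10]=1 grow→box=[10,11)
i=11: outside box; Z[11]=0
i=12: outside box; Z[12]=0
i=13: outside box; Z[13]=0
i=14: outside box; Z[14]=0
i=15: outside box; Z[15]=0
i=16: outside box; Z[16]=1 grow→box=[16,17)
i=17: outside box; Z[17]=0
i=18: outside box; Z[18]=0
i=19: outside box; Z[19]=2 grow→box=[19,21)
i=20: min(r-i=1, Z[1]=0)=0; Z[20]=0
i=21: outside box; Z[21]=0
i=22: outside box; Z[22]=3 grow→box=[22,25)
i=23: min(r-i=2, Z[1]=0)=0; Z[23]=0
i=24: min(r-i=1, Z[2]=0)=0; Z[24]=0
i=25: outside box; Z[25]=0
i=26: outside box; Z[26]=1 grow→box=[26,27)
i=27: outside box; Z[27]=1 grow→box=[27,28)
i=28: outside box; Z[28]=0
i=29: outside box; Z[29]=0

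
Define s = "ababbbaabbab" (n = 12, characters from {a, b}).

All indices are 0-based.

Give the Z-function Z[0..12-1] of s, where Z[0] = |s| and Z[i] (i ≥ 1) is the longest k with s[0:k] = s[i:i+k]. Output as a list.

[12, 0, 2, 0, 0, 0, 1, 2, 0, 0, 2, 0]

Z[0]=12
i=1: outside box; Z[1]=0
i=2: outside box; Z[2]=2 grow→box=[2,4)
i=3: min(r-i=1, Z[1]=0)=0; Z[3]=0
i=4: outside box; Z[4]=0
i=5: outside box; Z[5]=0
i=6: outside box; Z[6]=1 grow→box=[6,7)
i=7: outside box; Z[7]=2 grow→box=[7,9)
i=8: min(r-i=1, Z[1]=0)=0; Z[8]=0
i=9: outside box; Z[9]=0
i=10: outside box; Z[10]=2 grow→box=[10,12)
i=11: min(r-i=1, Z[1]=0)=0; Z[11]=0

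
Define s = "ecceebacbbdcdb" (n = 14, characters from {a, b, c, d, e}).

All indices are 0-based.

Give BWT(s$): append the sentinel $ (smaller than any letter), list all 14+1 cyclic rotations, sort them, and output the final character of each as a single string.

bbdecbaedccbe$c

rank  rotation         last
    0  $ecceebacbbdcdb  b
    1  acbbdcdb$ecceeb  b
    2  b$ecceebacbbdcd  d
    3  bacbbdcdb$eccee  e
    4  bbdcdb$ecceebac  c
    5  bdcdb$ecceebacb  b
    6  cbbdcdb$ecceeba  a
    7  cceebacbbdcdb$e  e
    8  cdb$ecceebacbbd  d
    9  ceebacbbdcdb$ec  c
   10  db$ecceebacbbdc  c
   11  dcdb$ecceebacbb  b
   12  ebacbbdcdb$ecce  e
   13  ecceebacbbdcdb$  $
   14  eebacbbdcdb$ecc  c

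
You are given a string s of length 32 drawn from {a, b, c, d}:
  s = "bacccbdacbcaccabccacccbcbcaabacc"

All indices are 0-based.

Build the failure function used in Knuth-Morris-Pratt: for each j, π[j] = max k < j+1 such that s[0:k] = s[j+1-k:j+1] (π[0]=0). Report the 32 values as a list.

π[0] = 0
j=1 s[j]='a': π[1]=0 (border '')
j=2 s[j]='c': π[2]=0 (border '')
j=3 s[j]='c': π[3]=0 (border '')
j=4 s[j]='c': π[4]=0 (border '')
j=5 s[j]='b': π[5]=1 (border 'b')
j=6 s[j]='d': k: 1→0; π[6]=0 (border '')
j=7 s[j]='a': π[7]=0 (border '')
j=8 s[j]='c': π[8]=0 (border '')
j=9 s[j]='b': π[9]=1 (border 'b')
j=10 s[j]='c': k: 1→0; π[10]=0 (border '')
j=11 s[j]='a': π[11]=0 (border '')
j=12 s[j]='c': π[12]=0 (border '')
j=13 s[j]='c': π[13]=0 (border '')
j=14 s[j]='a': π[14]=0 (border '')
j=15 s[j]='b': π[15]=1 (border 'b')
j=16 s[j]='c': k: 1→0; π[16]=0 (border '')
j=17 s[j]='c': π[17]=0 (border '')
j=18 s[j]='a': π[18]=0 (border '')
j=19 s[j]='c': π[19]=0 (border '')
j=20 s[j]='c': π[20]=0 (border '')
j=21 s[j]='c': π[21]=0 (border '')
j=22 s[j]='b': π[22]=1 (border 'b')
j=23 s[j]='c': k: 1→0; π[23]=0 (border '')
j=24 s[j]='b': π[24]=1 (border 'b')
j=25 s[j]='c': k: 1→0; π[25]=0 (border '')
j=26 s[j]='a': π[26]=0 (border '')
j=27 s[j]='a': π[27]=0 (border '')
j=28 s[j]='b': π[28]=1 (border 'b')
j=29 s[j]='a': π[29]=2 (border 'ba')
j=30 s[j]='c': π[30]=3 (border 'bac')
j=31 s[j]='c': π[31]=4 (border 'bacc')

[0, 0, 0, 0, 0, 1, 0, 0, 0, 1, 0, 0, 0, 0, 0, 1, 0, 0, 0, 0, 0, 0, 1, 0, 1, 0, 0, 0, 1, 2, 3, 4]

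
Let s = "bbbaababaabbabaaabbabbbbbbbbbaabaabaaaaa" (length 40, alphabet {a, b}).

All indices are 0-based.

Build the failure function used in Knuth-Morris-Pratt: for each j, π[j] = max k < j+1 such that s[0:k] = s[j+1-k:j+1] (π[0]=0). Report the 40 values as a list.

π[0] = 0
j=1 s[j]='b': π[1]=1 (border 'b')
j=2 s[j]='b': π[2]=2 (border 'bb')
j=3 s[j]='a': k: 2→1→0; π[3]=0 (border '')
j=4 s[j]='a': π[4]=0 (border '')
j=5 s[j]='b': π[5]=1 (border 'b')
j=6 s[j]='a': k: 1→0; π[6]=0 (border '')
j=7 s[j]='b': π[7]=1 (border 'b')
j=8 s[j]='a': k: 1→0; π[8]=0 (border '')
j=9 s[j]='a': π[9]=0 (border '')
j=10 s[j]='b': π[10]=1 (border 'b')
j=11 s[j]='b': π[11]=2 (border 'bb')
j=12 s[j]='a': k: 2→1→0; π[12]=0 (border '')
j=13 s[j]='b': π[13]=1 (border 'b')
j=14 s[j]='a': k: 1→0; π[14]=0 (border '')
j=15 s[j]='a': π[15]=0 (border '')
j=16 s[j]='a': π[16]=0 (border '')
j=17 s[j]='b': π[17]=1 (border 'b')
j=18 s[j]='b': π[18]=2 (border 'bb')
j=19 s[j]='a': k: 2→1→0; π[19]=0 (border '')
j=20 s[j]='b': π[20]=1 (border 'b')
j=21 s[j]='b': π[21]=2 (border 'bb')
j=22 s[j]='b': π[22]=3 (border 'bbb')
j=23 s[j]='b': k: 3→2; π[23]=3 (border 'bbb')
j=24 s[j]='b': k: 3→2; π[24]=3 (border 'bbb')
j=25 s[j]='b': k: 3→2; π[25]=3 (border 'bbb')
j=26 s[j]='b': k: 3→2; π[26]=3 (border 'bbb')
j=27 s[j]='b': k: 3→2; π[27]=3 (border 'bbb')
j=28 s[j]='b': k: 3→2; π[28]=3 (border 'bbb')
j=29 s[j]='a': π[29]=4 (border 'bbba')
j=30 s[j]='a': π[30]=5 (border 'bbbaa')
j=31 s[j]='b': π[31]=6 (border 'bbbaab')
j=32 s[j]='a': π[32]=7 (border 'bbbaaba')
j=33 s[j]='a': k: 7→0; π[33]=0 (border '')
j=34 s[j]='b': π[34]=1 (border 'b')
j=35 s[j]='a': k: 1→0; π[35]=0 (border '')
j=36 s[j]='a': π[36]=0 (border '')
j=37 s[j]='a': π[37]=0 (border '')
j=38 s[j]='a': π[38]=0 (border '')
j=39 s[j]='a': π[39]=0 (border '')

[0, 1, 2, 0, 0, 1, 0, 1, 0, 0, 1, 2, 0, 1, 0, 0, 0, 1, 2, 0, 1, 2, 3, 3, 3, 3, 3, 3, 3, 4, 5, 6, 7, 0, 1, 0, 0, 0, 0, 0]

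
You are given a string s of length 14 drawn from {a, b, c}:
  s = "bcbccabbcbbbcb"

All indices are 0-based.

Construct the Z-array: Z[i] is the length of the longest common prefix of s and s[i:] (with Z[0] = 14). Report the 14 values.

Z[0]=14
i=1: fresh scan; Z[1]=0
i=2: fresh scan; Z[2]=2 grow→box=[2,4)
i=3: min(r-i=1, Z[1]=0)=0; Z[3]=0
i=4: fresh scan; Z[4]=0
i=5: fresh scan; Z[5]=0
i=6: fresh scan; Z[6]=1 grow→box=[6,7)
i=7: fresh scan; Z[7]=3 grow→box=[7,10)
i=8: min(r-i=2, Z[1]=0)=0; Z[8]=0
i=9: min(r-i=1, Z[2]=2)=1; Z[9]=1
i=10: fresh scan; Z[10]=1 grow→box=[10,11)
i=11: fresh scan; Z[11]=3 grow→box=[11,14)
i=12: min(r-i=2, Z[1]=0)=0; Z[12]=0
i=13: min(r-i=1, Z[2]=2)=1; Z[13]=1

[14, 0, 2, 0, 0, 0, 1, 3, 0, 1, 1, 3, 0, 1]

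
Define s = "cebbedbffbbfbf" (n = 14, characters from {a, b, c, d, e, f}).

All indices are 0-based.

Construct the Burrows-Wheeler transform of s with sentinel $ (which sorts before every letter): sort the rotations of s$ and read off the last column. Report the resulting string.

rank  rotation         last
    0  $cebbedbffbbfbf  f
    1  bbedbffbbfbf$ce  e
    2  bbfbf$cebbedbff  f
    3  bedbffbbfbf$ceb  b
    4  bf$cebbedbffbbf  f
    5  bfbf$cebbedbffb  b
    6  bffbbfbf$cebbed  d
    7  cebbedbffbbfbf$  $
    8  dbffbbfbf$cebbe  e
    9  ebbedbffbbfbf$c  c
   10  edbffbbfbf$cebb  b
   11  f$cebbedbffbbfb  b
   12  fbbfbf$cebbedbf  f
   13  fbf$cebbedbffbb  b
   14  ffbbfbf$cebbedb  b

fefbfbd$ecbbfbb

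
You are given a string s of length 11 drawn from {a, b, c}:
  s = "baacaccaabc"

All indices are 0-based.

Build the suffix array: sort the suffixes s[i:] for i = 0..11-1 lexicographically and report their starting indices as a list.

rank | idx | suffix
   0 |   7 | aabc
   1 |   1 | aacaccaabc
   2 |   8 | abc
   3 |   2 | acaccaabc
   4 |   4 | accaabc
   5 |   0 | baacaccaabc
   6 |   9 | bc
   7 |  10 | c
   8 |   6 | caabc
   9 |   3 | caccaabc
  10 |   5 | ccaabc

[7, 1, 8, 2, 4, 0, 9, 10, 6, 3, 5]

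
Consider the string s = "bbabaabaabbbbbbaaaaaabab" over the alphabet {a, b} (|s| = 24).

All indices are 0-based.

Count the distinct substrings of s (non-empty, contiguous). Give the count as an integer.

235

rank→(start, suffix):
  0 → (15, 'aaaaaabab')
  1 → (16, 'aaaaabab')
  2 → (17, 'aaaabab')
  3 → (18, 'aaabab')
  4 → (4, 'aabaabbbbbbaaaaaabab')
  5 → (19, 'aabab')
  6 → (7, 'aabbbbbbaaaaaabab')
  7 → (22, 'ab')
  8 → (2, 'abaabaabbbbbbaaaaaabab')
  9 → (5, 'abaabbbbbbaaaaaabab')
  10 → (20, 'abab')
  11 → (8, 'abbbbbbaaaaaabab')
  12 → (23, 'b')
  13 → (14, 'baaaaaabab')
  14 → (3, 'baabaabbbbbbaaaaaabab')
  15 → (6, 'baabbbbbbaaaaaabab')
  16 → (21, 'bab')
  17 → (1, 'babaabaabbbbbbaaaaaabab')
  18 → (13, 'bbaaaaaabab')
  19 → (0, 'bbabaabaabbbbbbaaaaaabab')
  20 → (12, 'bbbaaaaaabab')
  21 → (11, 'bbbbaaaaaabab')
  22 → (10, 'bbbbbaaaaaabab')
  23 → (9, 'bbbbbbaaaaaabab')

SA = [15, 16, 17, 18, 4, 19, 7, 22, 2, 5, 20, 8, 23, 14, 3, 6, 21, 1, 13, 0, 12, 11, 10, 9]
[i] adj suffixes → lcp
  [1] 15/16 → 5 ('aaaaa')
  [2] 16/17 → 4 ('aaaa')
  [3] 17/18 → 3 ('aaa')
  [4] 18/4 → 2 ('aa')
  [5] 4/19 → 4 ('aaba')
  [6] 19/7 → 3 ('aab')
  [7] 7/22 → 1 ('a')
  [8] 22/2 → 2 ('ab')
  [9] 2/5 → 5 ('abaab')
  [10] 5/20 → 3 ('aba')
  [11] 20/8 → 2 ('ab')
  [12] 8/23 → 0 ('')
  [13] 23/14 → 1 ('b')
  [14] 14/3 → 3 ('baa')
  [15] 3/6 → 4 ('baab')
  [16] 6/21 → 2 ('ba')
  [17] 21/1 → 3 ('bab')
  [18] 1/13 → 1 ('b')
  [19] 13/0 → 3 ('bba')
  [20] 0/12 → 2 ('bb')
  [21] 12/11 → 3 ('bbb')
  [22] 11/10 → 4 ('bbbb')
  [23] 10/9 → 5 ('bbbbb')

n(n+1)/2 = 24·25/2 = 300
Σ LCP = 0 + 5 + 4 + 3 + 2 + 4 + 3 + 1 + 2 + 5 + 3 + 2 + 0 + 1 + 3 + 4 + 2 + 3 + 1 + 3 + 2 + 3 + 4 + 5 = 65
distinct = 300 − 65 = 235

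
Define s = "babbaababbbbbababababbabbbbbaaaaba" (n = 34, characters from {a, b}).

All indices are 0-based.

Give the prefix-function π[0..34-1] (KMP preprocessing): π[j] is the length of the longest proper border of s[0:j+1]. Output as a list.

[0, 0, 1, 1, 2, 0, 1, 2, 3, 4, 1, 1, 1, 2, 3, 2, 3, 2, 3, 2, 3, 4, 5, 3, 4, 1, 1, 1, 2, 0, 0, 0, 1, 2]

π[0] = 0
j=1 s[j]='a': π[1]=0 (border '')
j=2 s[j]='b': π[2]=1 (border 'b')
j=3 s[j]='b': k: 1→0; π[3]=1 (border 'b')
j=4 s[j]='a': π[4]=2 (border 'ba')
j=5 s[j]='a': k: 2→0; π[5]=0 (border '')
j=6 s[j]='b': π[6]=1 (border 'b')
j=7 s[j]='a': π[7]=2 (border 'ba')
j=8 s[j]='b': π[8]=3 (border 'bab')
j=9 s[j]='b': π[9]=4 (border 'babb')
j=10 s[j]='b': k: 4→1→0; π[10]=1 (border 'b')
j=11 s[j]='b': k: 1→0; π[11]=1 (border 'b')
j=12 s[j]='b': k: 1→0; π[12]=1 (border 'b')
j=13 s[j]='a': π[13]=2 (border 'ba')
j=14 s[j]='b': π[14]=3 (border 'bab')
j=15 s[j]='a': k: 3→1; π[15]=2 (border 'ba')
j=16 s[j]='b': π[16]=3 (border 'bab')
j=17 s[j]='a': k: 3→1; π[17]=2 (border 'ba')
j=18 s[j]='b': π[18]=3 (border 'bab')
j=19 s[j]='a': k: 3→1; π[19]=2 (border 'ba')
j=20 s[j]='b': π[20]=3 (border 'bab')
j=21 s[j]='b': π[21]=4 (border 'babb')
j=22 s[j]='a': π[22]=5 (border 'babba')
j=23 s[j]='b': k: 5→2; π[23]=3 (border 'bab')
j=24 s[j]='b': π[24]=4 (border 'babb')
j=25 s[j]='b': k: 4→1→0; π[25]=1 (border 'b')
j=26 s[j]='b': k: 1→0; π[26]=1 (border 'b')
j=27 s[j]='b': k: 1→0; π[27]=1 (border 'b')
j=28 s[j]='a': π[28]=2 (border 'ba')
j=29 s[j]='a': k: 2→0; π[29]=0 (border '')
j=30 s[j]='a': π[30]=0 (border '')
j=31 s[j]='a': π[31]=0 (border '')
j=32 s[j]='b': π[32]=1 (border 'b')
j=33 s[j]='a': π[33]=2 (border 'ba')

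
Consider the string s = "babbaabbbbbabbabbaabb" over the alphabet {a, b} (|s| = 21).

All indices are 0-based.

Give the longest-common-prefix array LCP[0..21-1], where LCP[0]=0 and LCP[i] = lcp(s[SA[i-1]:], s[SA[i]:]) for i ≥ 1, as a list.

sorted suffixes:
  #0 SA[0]=17  'aabb'
  #1 SA[1]=4  'aabbbbbabbabbaabb'
  #2 SA[2]=18  'abb'
  #3 SA[3]=14  'abbaabb'
  #4 SA[4]=1  'abbaabbbbbabbabbaabb'
  #5 SA[5]=11  'abbabbaabb'
  #6 SA[6]=5  'abbbbbabbabbaabb'
  #7 SA[7]=20  'b'
  #8 SA[8]=16  'baabb'
  #9 SA[9]=3  'baabbbbbabbabbaabb'
  #10 SA[10]=13  'babbaabb'
  #11 SA[11]=0  'babbaabbbbbabbabbaabb'
  #12 SA[12]=10  'babbabbaabb'
  #13 SA[13]=19  'bb'
  #14 SA[14]=15  'bbaabb'
  #15 SA[15]=2  'bbaabbbbbabbabbaabb'
  #16 SA[16]=12  'bbabbaabb'
  #17 SA[17]=9  'bbabbabbaabb'
  #18 SA[18]=8  'bbbabbabbaabb'
  #19 SA[19]=7  'bbbbabbabbaabb'
  #20 SA[20]=6  'bbbbbabbabbaabb'

SA = [17, 4, 18, 14, 1, 11, 5, 20, 16, 3, 13, 0, 10, 19, 15, 2, 12, 9, 8, 7, 6]
i: (SA[i-1],SA[i]) lcp shared
  1: (17,4) 4 'aabb'
  2: (4,18) 1 'a'
  3: (18,14) 3 'abb'
  4: (14,1) 7 'abbaabb'
  5: (1,11) 4 'abba'
  6: (11,5) 3 'abb'
  7: (5,20) 0 ''
  8: (20,16) 1 'b'
  9: (16,3) 5 'baabb'
  10: (3,13) 2 'ba'
  11: (13,0) 8 'babbaabb'
  12: (0,10) 5 'babba'
  13: (10,19) 1 'b'
  14: (19,15) 2 'bb'
  15: (15,2) 6 'bbaabb'
  16: (2,12) 3 'bba'
  17: (12,9) 6 'bbabba'
  18: (9,8) 2 'bb'
  19: (8,7) 3 'bbb'
  20: (7,6) 4 'bbbb'

[0, 4, 1, 3, 7, 4, 3, 0, 1, 5, 2, 8, 5, 1, 2, 6, 3, 6, 2, 3, 4]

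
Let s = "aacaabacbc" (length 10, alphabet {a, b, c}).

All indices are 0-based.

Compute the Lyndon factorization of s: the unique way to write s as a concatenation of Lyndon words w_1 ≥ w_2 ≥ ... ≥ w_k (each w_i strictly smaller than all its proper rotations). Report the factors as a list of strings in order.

emit factor 1: 'aac' (i=0, period=3)
emit factor 2: 'aabacbc' (i=3, period=7)

["aac", "aabacbc"]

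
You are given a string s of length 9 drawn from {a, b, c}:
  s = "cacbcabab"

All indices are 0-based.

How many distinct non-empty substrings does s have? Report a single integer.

sorted suffixes:
  #0 SA[0]=7  'ab'
  #1 SA[1]=5  'abab'
  #2 SA[2]=1  'acbcabab'
  #3 SA[3]=8  'b'
  #4 SA[4]=6  'bab'
  #5 SA[5]=3  'bcabab'
  #6 SA[6]=4  'cabab'
  #7 SA[7]=0  'cacbcabab'
  #8 SA[8]=2  'cbcabab'

SA = [7, 5, 1, 8, 6, 3, 4, 0, 2]
rank  pair      lcp
   1  s[7:],s[5:]  2  'ab'
   2  s[5:],s[1:]  1  'a'
   3  s[1:],s[8:]  0  ''
   4  s[8:],s[6:]  1  'b'
   5  s[6:],s[3:]  1  'b'
   6  s[3:],s[4:]  0  ''
   7  s[4:],s[0:]  2  'ca'
   8  s[0:],s[2:]  1  'c'

n(n+1)/2 = 9·10/2 = 45
Σ LCP = 0 + 2 + 1 + 0 + 1 + 1 + 0 + 2 + 1 = 8
distinct = 45 − 8 = 37

37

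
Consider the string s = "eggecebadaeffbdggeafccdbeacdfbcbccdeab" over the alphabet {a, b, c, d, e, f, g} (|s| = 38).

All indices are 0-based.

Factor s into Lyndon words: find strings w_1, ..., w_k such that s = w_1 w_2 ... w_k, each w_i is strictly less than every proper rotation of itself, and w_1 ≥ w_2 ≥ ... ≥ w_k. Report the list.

emit factor 1: 'egg' (i=0, period=3)
emit factor 2: 'e' (i=3, period=1)
emit factor 3: 'ce' (i=4, period=2)
emit factor 4: 'b' (i=6, period=1)
emit factor 5: 'adaeffbdggeafccdbe' (i=7, period=18)
emit factor 6: 'acdfbcbccde' (i=25, period=11)
emit factor 7: 'ab' (i=36, period=2)

["egg", "e", "ce", "b", "adaeffbdggeafccdbe", "acdfbcbccde", "ab"]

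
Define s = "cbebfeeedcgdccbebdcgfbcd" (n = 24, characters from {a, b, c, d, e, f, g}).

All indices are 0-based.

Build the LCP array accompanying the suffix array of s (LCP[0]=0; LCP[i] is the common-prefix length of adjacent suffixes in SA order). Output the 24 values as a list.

sorted suffixes:
  #0 SA[0]=21  'bcd'
  #1 SA[1]=16  'bdcgfbcd'
  #2 SA[2]=14  'bebdcgfbcd'
  #3 SA[3]=1  'bebfeeedcgdccbebdcgfbcd'
  #4 SA[4]=3  'bfeeedcgdccbebdcgfbcd'
  #5 SA[5]=13  'cbebdcgfbcd'
  #6 SA[6]=0  'cbebfeeedcgdccbebdcgfbcd'
  #7 SA[7]=12  'ccbebdcgfbcd'
  #8 SA[8]=22  'cd'
  #9 SA[9]=9  'cgdccbebdcgfbcd'
  #10 SA[10]=18  'cgfbcd'
  #11 SA[11]=23  'd'
  #12 SA[12]=11  'dccbebdcgfbcd'
  #13 SA[13]=8  'dcgdccbebdcgfbcd'
  #14 SA[14]=17  'dcgfbcd'
  #15 SA[15]=15  'ebdcgfbcd'
  #16 SA[16]=2  'ebfeeedcgdccbebdcgfbcd'
  #17 SA[17]=7  'edcgdccbebdcgfbcd'
  #18 SA[18]=6  'eedcgdccbebdcgfbcd'
  #19 SA[19]=5  'eeedcgdccbebdcgfbcd'
  #20 SA[20]=20  'fbcd'
  #21 SA[21]=4  'feeedcgdccbebdcgfbcd'
  #22 SA[22]=10  'gdccbebdcgfbcd'
  #23 SA[23]=19  'gfbcd'

SA = [21, 16, 14, 1, 3, 13, 0, 12, 22, 9, 18, 23, 11, 8, 17, 15, 2, 7, 6, 5, 20, 4, 10, 19]
rank  pair      lcp
   1  s[21:],s[16:]  1  'b'
   2  s[16:],s[14:]  1  'b'
   3  s[14:],s[1:]  3  'beb'
   4  s[1:],s[3:]  1  'b'
   5  s[3:],s[13:]  0  ''
   6  s[13:],s[0:]  4  'cbeb'
   7  s[0:],s[12:]  1  'c'
   8  s[12:],s[22:]  1  'c'
   9  s[22:],s[9:]  1  'c'
  10  s[9:],s[18:]  2  'cg'
  11  s[18:],s[23:]  0  ''
  12  s[23:],s[11:]  1  'd'
  13  s[11:],s[8:]  2  'dc'
  14  s[8:],s[17:]  3  'dcg'
  15  s[17:],s[15:]  0  ''
  16  s[15:],s[2:]  2  'eb'
  17  s[2:],s[7:]  1  'e'
  18  s[7:],s[6:]  1  'e'
  19  s[6:],s[5:]  2  'ee'
  20  s[5:],s[20:]  0  ''
  21  s[20:],s[4:]  1  'f'
  22  s[4:],s[10:]  0  ''
  23  s[10:],s[19:]  1  'g'

[0, 1, 1, 3, 1, 0, 4, 1, 1, 1, 2, 0, 1, 2, 3, 0, 2, 1, 1, 2, 0, 1, 0, 1]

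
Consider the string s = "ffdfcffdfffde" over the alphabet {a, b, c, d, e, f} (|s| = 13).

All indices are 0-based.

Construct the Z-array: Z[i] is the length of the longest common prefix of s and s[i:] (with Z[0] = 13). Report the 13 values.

[13, 1, 0, 1, 0, 4, 1, 0, 2, 3, 1, 0, 0]

Z[0]=13
i=1: fresh scan; Z[1]=1 grow→box=[1,2)
i=2: fresh scan; Z[2]=0
i=3: fresh scan; Z[3]=1 grow→box=[3,4)
i=4: fresh scan; Z[4]=0
i=5: fresh scan; Z[5]=4 grow→box=[5,9)
i=6: min(r-i=3, Z[1]=1)=1; Z[6]=1
i=7: min(r-i=2, Z[2]=0)=0; Z[7]=0
i=8: min(r-i=1, Z[3]=1)=1; Z[8]=2 grow→box=[8,10)
i=9: min(r-i=1, Z[1]=1)=1; Z[9]=3 grow→box=[9,12)
i=10: min(r-i=2, Z[1]=1)=1; Z[10]=1
i=11: min(r-i=1, Z[2]=0)=0; Z[11]=0
i=12: fresh scan; Z[12]=0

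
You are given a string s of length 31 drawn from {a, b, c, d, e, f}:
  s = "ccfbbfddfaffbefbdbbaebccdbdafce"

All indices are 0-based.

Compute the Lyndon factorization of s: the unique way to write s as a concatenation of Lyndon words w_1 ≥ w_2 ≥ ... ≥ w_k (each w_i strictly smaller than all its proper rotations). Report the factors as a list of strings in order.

emit factor 1: 'ccf' (i=0, period=3)
emit factor 2: 'bbfddf' (i=3, period=6)
emit factor 3: 'affbefbdbb' (i=9, period=10)
emit factor 4: 'aebccdbdafce' (i=19, period=12)

["ccf", "bbfddf", "affbefbdbb", "aebccdbdafce"]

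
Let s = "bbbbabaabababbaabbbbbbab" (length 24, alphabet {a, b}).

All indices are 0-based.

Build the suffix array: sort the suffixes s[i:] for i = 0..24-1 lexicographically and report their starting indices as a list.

[6, 14, 22, 4, 7, 9, 11, 15, 23, 5, 13, 21, 3, 8, 10, 12, 20, 2, 19, 1, 18, 0, 17, 16]

rank | idx | suffix
   0 |   6 | aabababbaabbbbbbab
   1 |  14 | aabbbbbbab
   2 |  22 | ab
   3 |   4 | abaabababbaabbbbbbab
   4 |   7 | abababbaabbbbbbab
   5 |   9 | ababbaabbbbbbab
   6 |  11 | abbaabbbbbbab
   7 |  15 | abbbbbbab
   8 |  23 | b
   9 |   5 | baabababbaabbbbbbab
  10 |  13 | baabbbbbbab
  11 |  21 | bab
  12 |   3 | babaabababbaabbbbbbab
  13 |   8 | bababbaabbbbbbab
  14 |  10 | babbaabbbbbbab
  15 |  12 | bbaabbbbbbab
  16 |  20 | bbab
  17 |   2 | bbabaabababbaabbbbbbab
  18 |  19 | bbbab
  19 |   1 | bbbabaabababbaabbbbbbab
  20 |  18 | bbbbab
  21 |   0 | bbbbabaabababbaabbbbbbab
  22 |  17 | bbbbbab
  23 |  16 | bbbbbbab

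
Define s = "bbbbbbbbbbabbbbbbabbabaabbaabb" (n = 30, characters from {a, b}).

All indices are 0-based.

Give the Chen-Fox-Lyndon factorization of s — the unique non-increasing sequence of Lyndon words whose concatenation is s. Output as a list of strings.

emit factor 1: 'b' (i=0, period=1)
emit factor 2: 'b' (i=1, period=1)
emit factor 3: 'b' (i=2, period=1)
emit factor 4: 'b' (i=3, period=1)
emit factor 5: 'b' (i=4, period=1)
emit factor 6: 'b' (i=5, period=1)
emit factor 7: 'b' (i=6, period=1)
emit factor 8: 'b' (i=7, period=1)
emit factor 9: 'b' (i=8, period=1)
emit factor 10: 'b' (i=9, period=1)
emit factor 11: 'abbbbbb' (i=10, period=7)
emit factor 12: 'abb' (i=17, period=3)
emit factor 13: 'ab' (i=20, period=2)
emit factor 14: 'aabb' (i=22, period=4)
emit factor 15: 'aabb' (i=26, period=4)

["b", "b", "b", "b", "b", "b", "b", "b", "b", "b", "abbbbbb", "abb", "ab", "aabb", "aabb"]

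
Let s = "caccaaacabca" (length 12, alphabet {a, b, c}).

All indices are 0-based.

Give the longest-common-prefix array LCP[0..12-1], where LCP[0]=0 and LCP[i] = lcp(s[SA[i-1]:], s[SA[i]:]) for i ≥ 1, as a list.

rank→(start, suffix):
  0 → (11, 'a')
  1 → (4, 'aaacabca')
  2 → (5, 'aacabca')
  3 → (8, 'abca')
  4 → (6, 'acabca')
  5 → (1, 'accaaacabca')
  6 → (9, 'bca')
  7 → (10, 'ca')
  8 → (3, 'caaacabca')
  9 → (7, 'cabca')
  10 → (0, 'caccaaacabca')
  11 → (2, 'ccaaacabca')

SA = [11, 4, 5, 8, 6, 1, 9, 10, 3, 7, 0, 2]
[i] adj suffixes → lcp
  [1] 11/4 → 1 ('a')
  [2] 4/5 → 2 ('aa')
  [3] 5/8 → 1 ('a')
  [4] 8/6 → 1 ('a')
  [5] 6/1 → 2 ('ac')
  [6] 1/9 → 0 ('')
  [7] 9/10 → 0 ('')
  [8] 10/3 → 2 ('ca')
  [9] 3/7 → 2 ('ca')
  [10] 7/0 → 2 ('ca')
  [11] 0/2 → 1 ('c')

[0, 1, 2, 1, 1, 2, 0, 0, 2, 2, 2, 1]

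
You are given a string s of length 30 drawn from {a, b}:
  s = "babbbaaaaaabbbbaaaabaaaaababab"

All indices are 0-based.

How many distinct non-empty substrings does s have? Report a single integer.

363

rank→(start, suffix):
  0 → (5, 'aaaaaabbbbaaaabaaaaababab')
  1 → (20, 'aaaaababab')
  2 → (6, 'aaaaabbbbaaaabaaaaababab')
  3 → (15, 'aaaabaaaaababab')
  4 → (21, 'aaaababab')
  5 → (7, 'aaaabbbbaaaabaaaaababab')
  6 → (16, 'aaabaaaaababab')
  7 → (22, 'aaababab')
  8 → (8, 'aaabbbbaaaabaaaaababab')
  9 → (17, 'aabaaaaababab')
  10 → (23, 'aababab')
  11 → (9, 'aabbbbaaaabaaaaababab')
  12 → (28, 'ab')
  13 → (18, 'abaaaaababab')
  14 → (26, 'abab')
  15 → (24, 'ababab')
  16 → (1, 'abbbaaaaaabbbbaaaabaaaaababab')
  17 → (10, 'abbbbaaaabaaaaababab')
  18 → (29, 'b')
  19 → (4, 'baaaaaabbbbaaaabaaaaababab')
  20 → (19, 'baaaaababab')
  21 → (14, 'baaaabaaaaababab')
  22 → (27, 'bab')
  23 → (25, 'babab')
  24 → (0, 'babbbaaaaaabbbbaaaabaaaaababab')
  25 → (3, 'bbaaaaaabbbbaaaabaaaaababab')
  26 → (13, 'bbaaaabaaaaababab')
  27 → (2, 'bbbaaaaaabbbbaaaabaaaaababab')
  28 → (12, 'bbbaaaabaaaaababab')
  29 → (11, 'bbbbaaaabaaaaababab')

SA = [5, 20, 6, 15, 21, 7, 16, 22, 8, 17, 23, 9, 28, 18, 26, 24, 1, 10, 29, 4, 19, 14, 27, 25, 0, 3, 13, 2, 12, 11]
[i] adj suffixes → lcp
  [1] 5/20 → 5 ('aaaaa')
  [2] 20/6 → 6 ('aaaaab')
  [3] 6/15 → 4 ('aaaa')
  [4] 15/21 → 6 ('aaaaba')
  [5] 21/7 → 5 ('aaaab')
  [6] 7/16 → 3 ('aaa')
  [7] 16/22 → 5 ('aaaba')
  [8] 22/8 → 4 ('aaab')
  [9] 8/17 → 2 ('aa')
  [10] 17/23 → 4 ('aaba')
  [11] 23/9 → 3 ('aab')
  [12] 9/28 → 1 ('a')
  [13] 28/18 → 2 ('ab')
  [14] 18/26 → 3 ('aba')
  [15] 26/24 → 4 ('abab')
  [16] 24/1 → 2 ('ab')
  [17] 1/10 → 4 ('abbb')
  [18] 10/29 → 0 ('')
  [19] 29/4 → 1 ('b')
  [20] 4/19 → 6 ('baaaaa')
  [21] 19/14 → 5 ('baaaa')
  [22] 14/27 → 2 ('ba')
  [23] 27/25 → 3 ('bab')
  [24] 25/0 → 3 ('bab')
  [25] 0/3 → 1 ('b')
  [26] 3/13 → 6 ('bbaaaa')
  [27] 13/2 → 2 ('bb')
  [28] 2/12 → 7 ('bbbaaaa')
  [29] 12/11 → 3 ('bbb')

n(n+1)/2 = 30·31/2 = 465
Σ LCP = 0 + 5 + 6 + 4 + 6 + 5 + 3 + 5 + 4 + 2 + 4 + 3 + 1 + 2 + 3 + 4 + 2 + 4 + 0 + 1 + 6 + 5 + 2 + 3 + 3 + 1 + 6 + 2 + 7 + 3 = 102
distinct = 465 − 102 = 363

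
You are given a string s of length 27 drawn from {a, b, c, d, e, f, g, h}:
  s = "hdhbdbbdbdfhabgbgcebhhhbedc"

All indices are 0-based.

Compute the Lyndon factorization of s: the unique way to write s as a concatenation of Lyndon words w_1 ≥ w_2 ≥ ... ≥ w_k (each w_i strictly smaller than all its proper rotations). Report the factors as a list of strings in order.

emit factor 1: 'h' (i=0, period=1)
emit factor 2: 'dh' (i=1, period=2)
emit factor 3: 'bd' (i=3, period=2)
emit factor 4: 'bbdbdfh' (i=5, period=7)
emit factor 5: 'abgbgcebhhhbedc' (i=12, period=15)

["h", "dh", "bd", "bbdbdfh", "abgbgcebhhhbedc"]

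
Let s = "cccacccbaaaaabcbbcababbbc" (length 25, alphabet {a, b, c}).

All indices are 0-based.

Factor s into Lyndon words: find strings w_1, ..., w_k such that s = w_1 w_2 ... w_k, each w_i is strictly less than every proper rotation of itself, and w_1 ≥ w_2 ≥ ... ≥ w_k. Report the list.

["c", "c", "c", "acccb", "aaaaabcbbcababbbc"]

emit factor 1: 'c' (i=0, period=1)
emit factor 2: 'c' (i=1, period=1)
emit factor 3: 'c' (i=2, period=1)
emit factor 4: 'acccb' (i=3, period=5)
emit factor 5: 'aaaaabcbbcababbbc' (i=8, period=17)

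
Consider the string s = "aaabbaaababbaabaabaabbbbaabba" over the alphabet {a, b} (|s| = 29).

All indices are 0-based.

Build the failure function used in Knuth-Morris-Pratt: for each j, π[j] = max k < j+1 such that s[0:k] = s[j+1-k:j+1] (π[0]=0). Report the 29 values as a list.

π[0] = 0
j=1 s[j]='a': π[1]=1 (border 'a')
j=2 s[j]='a': π[2]=2 (border 'aa')
j=3 s[j]='b': k: 2→1→0; π[3]=0 (border '')
j=4 s[j]='b': π[4]=0 (border '')
j=5 s[j]='a': π[5]=1 (border 'a')
j=6 s[j]='a': π[6]=2 (border 'aa')
j=7 s[j]='a': π[7]=3 (border 'aaa')
j=8 s[j]='b': π[8]=4 (border 'aaab')
j=9 s[j]='a': k: 4→0; π[9]=1 (border 'a')
j=10 s[j]='b': k: 1→0; π[10]=0 (border '')
j=11 s[j]='b': π[11]=0 (border '')
j=12 s[j]='a': π[12]=1 (border 'a')
j=13 s[j]='a': π[13]=2 (border 'aa')
j=14 s[j]='b': k: 2→1→0; π[14]=0 (border '')
j=15 s[j]='a': π[15]=1 (border 'a')
j=16 s[j]='a': π[16]=2 (border 'aa')
j=17 s[j]='b': k: 2→1→0; π[17]=0 (border '')
j=18 s[j]='a': π[18]=1 (border 'a')
j=19 s[j]='a': π[19]=2 (border 'aa')
j=20 s[j]='b': k: 2→1→0; π[20]=0 (border '')
j=21 s[j]='b': π[21]=0 (border '')
j=22 s[j]='b': π[22]=0 (border '')
j=23 s[j]='b': π[23]=0 (border '')
j=24 s[j]='a': π[24]=1 (border 'a')
j=25 s[j]='a': π[25]=2 (border 'aa')
j=26 s[j]='b': k: 2→1→0; π[26]=0 (border '')
j=27 s[j]='b': π[27]=0 (border '')
j=28 s[j]='a': π[28]=1 (border 'a')

[0, 1, 2, 0, 0, 1, 2, 3, 4, 1, 0, 0, 1, 2, 0, 1, 2, 0, 1, 2, 0, 0, 0, 0, 1, 2, 0, 0, 1]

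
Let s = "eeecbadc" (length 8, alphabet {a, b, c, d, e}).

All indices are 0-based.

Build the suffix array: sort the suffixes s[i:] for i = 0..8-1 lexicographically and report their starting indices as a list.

[5, 4, 7, 3, 6, 2, 1, 0]

rank→(start, suffix):
  0 → (5, 'adc')
  1 → (4, 'badc')
  2 → (7, 'c')
  3 → (3, 'cbadc')
  4 → (6, 'dc')
  5 → (2, 'ecbadc')
  6 → (1, 'eecbadc')
  7 → (0, 'eeecbadc')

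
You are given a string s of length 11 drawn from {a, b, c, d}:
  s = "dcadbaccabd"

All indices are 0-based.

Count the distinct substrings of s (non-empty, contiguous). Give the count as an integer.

58

rank→(start, suffix):
  0 → (8, 'abd')
  1 → (5, 'accabd')
  2 → (2, 'adbaccabd')
  3 → (4, 'baccabd')
  4 → (9, 'bd')
  5 → (7, 'cabd')
  6 → (1, 'cadbaccabd')
  7 → (6, 'ccabd')
  8 → (10, 'd')
  9 → (3, 'dbaccabd')
  10 → (0, 'dcadbaccabd')

SA = [8, 5, 2, 4, 9, 7, 1, 6, 10, 3, 0]
i: (SA[i-1],SA[i]) lcp shared
  1: (8,5) 1 'a'
  2: (5,2) 1 'a'
  3: (2,4) 0 ''
  4: (4,9) 1 'b'
  5: (9,7) 0 ''
  6: (7,1) 2 'ca'
  7: (1,6) 1 'c'
  8: (6,10) 0 ''
  9: (10,3) 1 'd'
  10: (3,0) 1 'd'

n(n+1)/2 = 11·12/2 = 66
Σ LCP = 0 + 1 + 1 + 0 + 1 + 0 + 2 + 1 + 0 + 1 + 1 = 8
distinct = 66 − 8 = 58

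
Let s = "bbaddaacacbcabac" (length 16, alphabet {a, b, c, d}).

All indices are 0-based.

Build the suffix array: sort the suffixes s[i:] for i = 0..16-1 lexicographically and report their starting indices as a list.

sorted suffixes:
  #0 SA[0]=5  'aacacbcabac'
  #1 SA[1]=12  'abac'
  #2 SA[2]=14  'ac'
  #3 SA[3]=6  'acacbcabac'
  #4 SA[4]=8  'acbcabac'
  #5 SA[5]=2  'addaacacbcabac'
  #6 SA[6]=13  'bac'
  #7 SA[7]=1  'baddaacacbcabac'
  #8 SA[8]=0  'bbaddaacacbcabac'
  #9 SA[9]=10  'bcabac'
  #10 SA[10]=15  'c'
  #11 SA[11]=11  'cabac'
  #12 SA[12]=7  'cacbcabac'
  #13 SA[13]=9  'cbcabac'
  #14 SA[14]=4  'daacacbcabac'
  #15 SA[15]=3  'ddaacacbcabac'

[5, 12, 14, 6, 8, 2, 13, 1, 0, 10, 15, 11, 7, 9, 4, 3]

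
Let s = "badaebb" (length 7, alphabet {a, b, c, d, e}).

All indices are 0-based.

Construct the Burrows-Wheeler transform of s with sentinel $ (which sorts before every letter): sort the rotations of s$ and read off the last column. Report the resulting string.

rank  rotation  last
    0  $badaebb  b
    1  adaebb$b  b
    2  aebb$bad  d
    3  b$badaeb  b
    4  badaebb$  $
    5  bb$badae  e
    6  daebb$ba  a
    7  ebb$bada  a

bbdb$eaa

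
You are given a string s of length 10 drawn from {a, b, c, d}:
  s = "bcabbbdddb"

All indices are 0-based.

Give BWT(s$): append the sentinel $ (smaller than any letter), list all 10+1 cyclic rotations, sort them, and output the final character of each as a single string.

bcdab$bbddb

rank  rotation     last
    0  $bcabbbdddb  b
    1  abbbdddb$bc  c
    2  b$bcabbbddd  d
    3  bbbdddb$bca  a
    4  bbdddb$bcab  b
    5  bcabbbdddb$  $
    6  bdddb$bcabb  b
    7  cabbbdddb$b  b
    8  db$bcabbbdd  d
    9  ddb$bcabbbd  d
   10  dddb$bcabbb  b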